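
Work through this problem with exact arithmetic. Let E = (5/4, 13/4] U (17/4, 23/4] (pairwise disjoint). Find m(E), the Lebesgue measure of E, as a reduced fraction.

For pairwise disjoint intervals, m(union_i I_i) = sum_i m(I_i),
and m is invariant under swapping open/closed endpoints (single points have measure 0).
So m(E) = sum_i (b_i - a_i).
  I_1 has length 13/4 - 5/4 = 2.
  I_2 has length 23/4 - 17/4 = 3/2.
Summing:
  m(E) = 2 + 3/2 = 7/2.

7/2


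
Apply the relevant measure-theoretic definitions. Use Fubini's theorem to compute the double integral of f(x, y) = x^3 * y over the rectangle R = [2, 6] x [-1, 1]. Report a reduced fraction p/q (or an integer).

f(x, y) is a tensor product of a function of x and a function of y, and both factors are bounded continuous (hence Lebesgue integrable) on the rectangle, so Fubini's theorem applies:
  integral_R f d(m x m) = (integral_a1^b1 x^3 dx) * (integral_a2^b2 y dy).
Inner integral in x: integral_{2}^{6} x^3 dx = (6^4 - 2^4)/4
  = 320.
Inner integral in y: integral_{-1}^{1} y dy = (1^2 - (-1)^2)/2
  = 0.
Product: (320) * (0) = 0.

0


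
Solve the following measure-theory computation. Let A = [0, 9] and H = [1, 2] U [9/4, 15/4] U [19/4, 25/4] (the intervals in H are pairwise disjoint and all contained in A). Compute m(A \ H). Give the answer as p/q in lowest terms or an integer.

The ambient interval has length m(A) = 9 - 0 = 9.
Since the holes are disjoint and sit inside A, by finite additivity
  m(H) = sum_i (b_i - a_i), and m(A \ H) = m(A) - m(H).
Computing the hole measures:
  m(H_1) = 2 - 1 = 1.
  m(H_2) = 15/4 - 9/4 = 3/2.
  m(H_3) = 25/4 - 19/4 = 3/2.
Summed: m(H) = 1 + 3/2 + 3/2 = 4.
So m(A \ H) = 9 - 4 = 5.

5


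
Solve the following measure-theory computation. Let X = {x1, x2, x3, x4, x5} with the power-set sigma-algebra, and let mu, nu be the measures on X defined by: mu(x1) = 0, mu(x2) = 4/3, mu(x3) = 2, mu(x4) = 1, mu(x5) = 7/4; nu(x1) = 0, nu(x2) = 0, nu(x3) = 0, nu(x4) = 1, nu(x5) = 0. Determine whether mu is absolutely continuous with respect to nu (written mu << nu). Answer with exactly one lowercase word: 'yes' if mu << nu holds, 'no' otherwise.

mu << nu means: every nu-null measurable set is also mu-null; equivalently, for every atom x, if nu({x}) = 0 then mu({x}) = 0.
Checking each atom:
  x1: nu = 0, mu = 0 -> consistent with mu << nu.
  x2: nu = 0, mu = 4/3 > 0 -> violates mu << nu.
  x3: nu = 0, mu = 2 > 0 -> violates mu << nu.
  x4: nu = 1 > 0 -> no constraint.
  x5: nu = 0, mu = 7/4 > 0 -> violates mu << nu.
The atom(s) x2, x3, x5 violate the condition (nu = 0 but mu > 0). Therefore mu is NOT absolutely continuous w.r.t. nu.

no


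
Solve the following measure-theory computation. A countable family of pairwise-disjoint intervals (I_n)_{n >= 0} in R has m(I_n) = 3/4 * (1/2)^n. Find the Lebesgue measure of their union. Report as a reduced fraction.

By countable additivity of the Lebesgue measure on pairwise disjoint measurable sets,
  m(union_{n >= 0} I_n) = sum_{n >= 0} m(I_n) = sum_{n >= 0} a * r^n,
  with a = 3/4 and r = 1/2.
Since 0 < r = 1/2 < 1, the geometric series converges:
  sum_{n >= 0} a * r^n = a / (1 - r).
  = 3/4 / (1 - 1/2)
  = 3/4 / (1/2)
  = 3/2.

3/2


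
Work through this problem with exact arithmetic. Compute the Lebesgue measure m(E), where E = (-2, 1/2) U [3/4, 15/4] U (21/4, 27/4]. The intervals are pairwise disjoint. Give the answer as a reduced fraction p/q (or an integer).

For pairwise disjoint intervals, m(union_i I_i) = sum_i m(I_i),
and m is invariant under swapping open/closed endpoints (single points have measure 0).
So m(E) = sum_i (b_i - a_i).
  I_1 has length 1/2 - (-2) = 5/2.
  I_2 has length 15/4 - 3/4 = 3.
  I_3 has length 27/4 - 21/4 = 3/2.
Summing:
  m(E) = 5/2 + 3 + 3/2 = 7.

7


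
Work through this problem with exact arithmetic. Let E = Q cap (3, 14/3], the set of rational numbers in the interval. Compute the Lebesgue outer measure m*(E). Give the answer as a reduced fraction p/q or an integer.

E = Q cap (3, 14/3] is a subset of Q, which is countable. Enumerate Q = {q_1, q_2, ...}; for any eps > 0, cover q_k by the open interval (q_k - eps/2^(k+1), q_k + eps/2^(k+1)), of length eps/2^k. The total cover length is sum_{k>=1} eps/2^k = eps. Hence m*(E) <= m*(Q) <= eps for every eps > 0, and since outer measure is non-negative, m*(E) = 0.

0


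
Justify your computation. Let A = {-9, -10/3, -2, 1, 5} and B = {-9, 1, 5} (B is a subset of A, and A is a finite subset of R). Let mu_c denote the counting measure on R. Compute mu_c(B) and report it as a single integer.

Counting measure assigns mu_c(E) = |E| (number of elements) when E is finite.
B has 3 element(s), so mu_c(B) = 3.

3


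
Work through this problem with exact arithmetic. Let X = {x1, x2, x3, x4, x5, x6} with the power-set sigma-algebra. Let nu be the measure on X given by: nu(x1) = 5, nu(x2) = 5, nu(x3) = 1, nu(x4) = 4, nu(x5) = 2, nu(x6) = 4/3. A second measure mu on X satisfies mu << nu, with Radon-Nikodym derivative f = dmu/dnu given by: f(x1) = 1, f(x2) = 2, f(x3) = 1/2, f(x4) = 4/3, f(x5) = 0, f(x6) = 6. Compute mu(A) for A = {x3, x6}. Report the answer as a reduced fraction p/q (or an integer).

By the defining property of the Radon-Nikodym derivative, for every measurable set A,
  mu(A) = integral_A f dnu.
Since nu is a discrete measure concentrated on the atoms of X, the integral over A reduces to the sum
  mu(A) = sum_{x in A} f(x) * nu({x}).
Computing each term:
  x3: f(x3) * nu(x3) = 1/2 * 1 = 1/2.
  x6: f(x6) * nu(x6) = 6 * 4/3 = 8.
Summing: mu(A) = 1/2 + 8 = 17/2.

17/2


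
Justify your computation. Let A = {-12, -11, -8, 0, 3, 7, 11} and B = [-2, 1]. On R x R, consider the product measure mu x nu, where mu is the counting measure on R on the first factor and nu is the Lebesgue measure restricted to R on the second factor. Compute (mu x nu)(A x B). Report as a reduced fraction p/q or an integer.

For a measurable rectangle A x B, the product measure satisfies
  (mu x nu)(A x B) = mu(A) * nu(B).
  mu(A) = 7.
  nu(B) = 3.
  (mu x nu)(A x B) = 7 * 3 = 21.

21


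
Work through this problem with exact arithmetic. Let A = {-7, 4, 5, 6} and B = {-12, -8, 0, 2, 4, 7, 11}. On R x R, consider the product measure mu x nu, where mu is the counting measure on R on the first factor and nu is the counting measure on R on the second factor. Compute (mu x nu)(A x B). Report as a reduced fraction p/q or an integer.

For a measurable rectangle A x B, the product measure satisfies
  (mu x nu)(A x B) = mu(A) * nu(B).
  mu(A) = 4.
  nu(B) = 7.
  (mu x nu)(A x B) = 4 * 7 = 28.

28


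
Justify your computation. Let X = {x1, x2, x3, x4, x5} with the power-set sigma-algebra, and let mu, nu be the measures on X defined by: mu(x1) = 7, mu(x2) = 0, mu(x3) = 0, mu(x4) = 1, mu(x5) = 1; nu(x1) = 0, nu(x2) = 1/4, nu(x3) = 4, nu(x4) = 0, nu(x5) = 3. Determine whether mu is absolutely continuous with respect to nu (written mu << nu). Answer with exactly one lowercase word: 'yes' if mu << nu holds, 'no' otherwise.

mu << nu means: every nu-null measurable set is also mu-null; equivalently, for every atom x, if nu({x}) = 0 then mu({x}) = 0.
Checking each atom:
  x1: nu = 0, mu = 7 > 0 -> violates mu << nu.
  x2: nu = 1/4 > 0 -> no constraint.
  x3: nu = 4 > 0 -> no constraint.
  x4: nu = 0, mu = 1 > 0 -> violates mu << nu.
  x5: nu = 3 > 0 -> no constraint.
The atom(s) x1, x4 violate the condition (nu = 0 but mu > 0). Therefore mu is NOT absolutely continuous w.r.t. nu.

no


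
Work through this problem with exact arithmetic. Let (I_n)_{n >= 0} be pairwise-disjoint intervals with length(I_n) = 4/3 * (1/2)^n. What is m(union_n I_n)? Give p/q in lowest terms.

By countable additivity of the Lebesgue measure on pairwise disjoint measurable sets,
  m(union_{n >= 0} I_n) = sum_{n >= 0} m(I_n) = sum_{n >= 0} a * r^n,
  with a = 4/3 and r = 1/2.
Since 0 < r = 1/2 < 1, the geometric series converges:
  sum_{n >= 0} a * r^n = a / (1 - r).
  = 4/3 / (1 - 1/2)
  = 4/3 / (1/2)
  = 8/3.

8/3


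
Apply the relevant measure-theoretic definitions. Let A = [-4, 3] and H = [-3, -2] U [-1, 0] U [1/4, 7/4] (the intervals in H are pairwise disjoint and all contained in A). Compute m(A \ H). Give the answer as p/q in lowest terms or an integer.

The ambient interval has length m(A) = 3 - (-4) = 7.
Since the holes are disjoint and sit inside A, by finite additivity
  m(H) = sum_i (b_i - a_i), and m(A \ H) = m(A) - m(H).
Computing the hole measures:
  m(H_1) = -2 - (-3) = 1.
  m(H_2) = 0 - (-1) = 1.
  m(H_3) = 7/4 - 1/4 = 3/2.
Summed: m(H) = 1 + 1 + 3/2 = 7/2.
So m(A \ H) = 7 - 7/2 = 7/2.

7/2


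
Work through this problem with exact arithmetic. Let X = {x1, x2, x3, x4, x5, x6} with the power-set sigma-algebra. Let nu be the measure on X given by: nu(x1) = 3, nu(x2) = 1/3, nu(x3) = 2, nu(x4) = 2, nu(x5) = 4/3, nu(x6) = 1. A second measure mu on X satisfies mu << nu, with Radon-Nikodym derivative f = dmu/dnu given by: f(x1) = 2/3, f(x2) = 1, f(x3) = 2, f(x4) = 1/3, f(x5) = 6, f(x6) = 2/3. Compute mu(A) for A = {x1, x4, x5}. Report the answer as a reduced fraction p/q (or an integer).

By the defining property of the Radon-Nikodym derivative, for every measurable set A,
  mu(A) = integral_A f dnu.
Since nu is a discrete measure concentrated on the atoms of X, the integral over A reduces to the sum
  mu(A) = sum_{x in A} f(x) * nu({x}).
Computing each term:
  x1: f(x1) * nu(x1) = 2/3 * 3 = 2.
  x4: f(x4) * nu(x4) = 1/3 * 2 = 2/3.
  x5: f(x5) * nu(x5) = 6 * 4/3 = 8.
Summing: mu(A) = 2 + 2/3 + 8 = 32/3.

32/3


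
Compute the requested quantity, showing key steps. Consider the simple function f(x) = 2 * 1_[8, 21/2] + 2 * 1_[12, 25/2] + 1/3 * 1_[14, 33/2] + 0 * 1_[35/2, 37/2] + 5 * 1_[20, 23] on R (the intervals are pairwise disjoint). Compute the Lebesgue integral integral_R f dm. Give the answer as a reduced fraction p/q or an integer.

For a simple function f = sum_i c_i * 1_{A_i} with disjoint A_i,
  integral f dm = sum_i c_i * m(A_i).
Lengths of the A_i:
  m(A_1) = 21/2 - 8 = 5/2.
  m(A_2) = 25/2 - 12 = 1/2.
  m(A_3) = 33/2 - 14 = 5/2.
  m(A_4) = 37/2 - 35/2 = 1.
  m(A_5) = 23 - 20 = 3.
Contributions c_i * m(A_i):
  (2) * (5/2) = 5.
  (2) * (1/2) = 1.
  (1/3) * (5/2) = 5/6.
  (0) * (1) = 0.
  (5) * (3) = 15.
Total: 5 + 1 + 5/6 + 0 + 15 = 131/6.

131/6


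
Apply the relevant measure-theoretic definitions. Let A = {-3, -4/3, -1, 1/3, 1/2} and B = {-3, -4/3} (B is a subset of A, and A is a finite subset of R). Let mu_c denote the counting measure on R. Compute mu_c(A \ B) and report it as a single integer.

Counting measure assigns mu_c(E) = |E| (number of elements) when E is finite. For B subset A, A \ B is the set of elements of A not in B, so |A \ B| = |A| - |B|.
|A| = 5, |B| = 2, so mu_c(A \ B) = 5 - 2 = 3.

3


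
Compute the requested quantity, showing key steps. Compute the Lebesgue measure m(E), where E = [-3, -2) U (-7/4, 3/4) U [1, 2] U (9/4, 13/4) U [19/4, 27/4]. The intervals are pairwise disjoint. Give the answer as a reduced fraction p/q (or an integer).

For pairwise disjoint intervals, m(union_i I_i) = sum_i m(I_i),
and m is invariant under swapping open/closed endpoints (single points have measure 0).
So m(E) = sum_i (b_i - a_i).
  I_1 has length -2 - (-3) = 1.
  I_2 has length 3/4 - (-7/4) = 5/2.
  I_3 has length 2 - 1 = 1.
  I_4 has length 13/4 - 9/4 = 1.
  I_5 has length 27/4 - 19/4 = 2.
Summing:
  m(E) = 1 + 5/2 + 1 + 1 + 2 = 15/2.

15/2


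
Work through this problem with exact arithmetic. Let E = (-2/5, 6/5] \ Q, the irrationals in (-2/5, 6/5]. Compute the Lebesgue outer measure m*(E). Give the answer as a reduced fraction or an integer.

The interval I = (-2/5, 6/5] has m(I) = 6/5 - (-2/5) = 8/5 (endpoints are measure-zero, so open/closed/half-open agree). Write I = (I cap Q) u (I \ Q). The rationals in I are countable, so m*(I cap Q) = 0 (cover each rational by intervals whose total length is arbitrarily small). By countable subadditivity m*(I) <= m*(I cap Q) + m*(I \ Q), hence m*(I \ Q) >= m(I) = 8/5. The reverse inequality m*(I \ Q) <= m*(I) = 8/5 is trivial since (I \ Q) is a subset of I. Therefore m*(I \ Q) = 8/5.

8/5


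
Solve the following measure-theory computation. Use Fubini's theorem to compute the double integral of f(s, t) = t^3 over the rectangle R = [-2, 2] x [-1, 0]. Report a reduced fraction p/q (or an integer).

f(s, t) is a tensor product of a function of s and a function of t, and both factors are bounded continuous (hence Lebesgue integrable) on the rectangle, so Fubini's theorem applies:
  integral_R f d(m x m) = (integral_a1^b1 1 ds) * (integral_a2^b2 t^3 dt).
Inner integral in s: integral_{-2}^{2} 1 ds = (2^1 - (-2)^1)/1
  = 4.
Inner integral in t: integral_{-1}^{0} t^3 dt = (0^4 - (-1)^4)/4
  = -1/4.
Product: (4) * (-1/4) = -1.

-1


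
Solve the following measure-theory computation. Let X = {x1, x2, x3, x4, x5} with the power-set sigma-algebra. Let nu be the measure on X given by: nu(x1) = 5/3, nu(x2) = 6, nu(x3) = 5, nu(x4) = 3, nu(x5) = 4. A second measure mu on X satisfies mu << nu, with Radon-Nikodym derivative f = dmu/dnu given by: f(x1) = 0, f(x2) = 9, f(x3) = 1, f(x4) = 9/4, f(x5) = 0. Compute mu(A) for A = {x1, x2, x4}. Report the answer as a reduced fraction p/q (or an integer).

By the defining property of the Radon-Nikodym derivative, for every measurable set A,
  mu(A) = integral_A f dnu.
Since nu is a discrete measure concentrated on the atoms of X, the integral over A reduces to the sum
  mu(A) = sum_{x in A} f(x) * nu({x}).
Computing each term:
  x1: f(x1) * nu(x1) = 0 * 5/3 = 0.
  x2: f(x2) * nu(x2) = 9 * 6 = 54.
  x4: f(x4) * nu(x4) = 9/4 * 3 = 27/4.
Summing: mu(A) = 0 + 54 + 27/4 = 243/4.

243/4


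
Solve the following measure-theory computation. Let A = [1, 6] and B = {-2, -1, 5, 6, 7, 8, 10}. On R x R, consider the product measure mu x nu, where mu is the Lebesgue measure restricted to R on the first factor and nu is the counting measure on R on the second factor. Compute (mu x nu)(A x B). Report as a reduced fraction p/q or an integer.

For a measurable rectangle A x B, the product measure satisfies
  (mu x nu)(A x B) = mu(A) * nu(B).
  mu(A) = 5.
  nu(B) = 7.
  (mu x nu)(A x B) = 5 * 7 = 35.

35


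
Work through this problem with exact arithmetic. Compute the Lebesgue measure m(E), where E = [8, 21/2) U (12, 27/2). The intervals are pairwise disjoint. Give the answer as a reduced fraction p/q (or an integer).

For pairwise disjoint intervals, m(union_i I_i) = sum_i m(I_i),
and m is invariant under swapping open/closed endpoints (single points have measure 0).
So m(E) = sum_i (b_i - a_i).
  I_1 has length 21/2 - 8 = 5/2.
  I_2 has length 27/2 - 12 = 3/2.
Summing:
  m(E) = 5/2 + 3/2 = 4.

4


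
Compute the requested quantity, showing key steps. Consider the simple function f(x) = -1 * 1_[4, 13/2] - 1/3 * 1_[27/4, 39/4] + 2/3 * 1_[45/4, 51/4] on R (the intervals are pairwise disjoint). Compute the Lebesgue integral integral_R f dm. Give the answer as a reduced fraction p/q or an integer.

For a simple function f = sum_i c_i * 1_{A_i} with disjoint A_i,
  integral f dm = sum_i c_i * m(A_i).
Lengths of the A_i:
  m(A_1) = 13/2 - 4 = 5/2.
  m(A_2) = 39/4 - 27/4 = 3.
  m(A_3) = 51/4 - 45/4 = 3/2.
Contributions c_i * m(A_i):
  (-1) * (5/2) = -5/2.
  (-1/3) * (3) = -1.
  (2/3) * (3/2) = 1.
Total: -5/2 - 1 + 1 = -5/2.

-5/2


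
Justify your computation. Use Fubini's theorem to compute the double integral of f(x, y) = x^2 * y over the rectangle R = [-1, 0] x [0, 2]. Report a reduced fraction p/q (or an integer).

f(x, y) is a tensor product of a function of x and a function of y, and both factors are bounded continuous (hence Lebesgue integrable) on the rectangle, so Fubini's theorem applies:
  integral_R f d(m x m) = (integral_a1^b1 x^2 dx) * (integral_a2^b2 y dy).
Inner integral in x: integral_{-1}^{0} x^2 dx = (0^3 - (-1)^3)/3
  = 1/3.
Inner integral in y: integral_{0}^{2} y dy = (2^2 - 0^2)/2
  = 2.
Product: (1/3) * (2) = 2/3.

2/3


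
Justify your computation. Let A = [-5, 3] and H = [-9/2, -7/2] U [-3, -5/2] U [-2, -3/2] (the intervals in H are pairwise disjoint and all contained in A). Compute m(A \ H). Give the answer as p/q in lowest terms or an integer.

The ambient interval has length m(A) = 3 - (-5) = 8.
Since the holes are disjoint and sit inside A, by finite additivity
  m(H) = sum_i (b_i - a_i), and m(A \ H) = m(A) - m(H).
Computing the hole measures:
  m(H_1) = -7/2 - (-9/2) = 1.
  m(H_2) = -5/2 - (-3) = 1/2.
  m(H_3) = -3/2 - (-2) = 1/2.
Summed: m(H) = 1 + 1/2 + 1/2 = 2.
So m(A \ H) = 8 - 2 = 6.

6


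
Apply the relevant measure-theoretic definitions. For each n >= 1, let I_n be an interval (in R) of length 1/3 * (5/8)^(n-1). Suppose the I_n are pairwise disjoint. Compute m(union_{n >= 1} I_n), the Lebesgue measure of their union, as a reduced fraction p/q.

By countable additivity of the Lebesgue measure on pairwise disjoint measurable sets,
  m(union_{n >= 1} I_n) = sum_{n >= 1} m(I_n) = sum_{n >= 1} a * r^(n-1),
  with a = 1/3 and r = 5/8.
Since 0 < r = 5/8 < 1, the geometric series converges:
  sum_{n >= 1} a * r^(n-1) = a / (1 - r).
  = 1/3 / (1 - 5/8)
  = 1/3 / (3/8)
  = 8/9.

8/9


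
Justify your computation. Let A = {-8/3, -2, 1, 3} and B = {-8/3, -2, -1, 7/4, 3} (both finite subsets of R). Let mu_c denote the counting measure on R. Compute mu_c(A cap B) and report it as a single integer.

Counting measure on a finite set equals cardinality. mu_c(A cap B) = |A cap B| (elements appearing in both).
Enumerating the elements of A that also lie in B gives 3 element(s).
So mu_c(A cap B) = 3.

3


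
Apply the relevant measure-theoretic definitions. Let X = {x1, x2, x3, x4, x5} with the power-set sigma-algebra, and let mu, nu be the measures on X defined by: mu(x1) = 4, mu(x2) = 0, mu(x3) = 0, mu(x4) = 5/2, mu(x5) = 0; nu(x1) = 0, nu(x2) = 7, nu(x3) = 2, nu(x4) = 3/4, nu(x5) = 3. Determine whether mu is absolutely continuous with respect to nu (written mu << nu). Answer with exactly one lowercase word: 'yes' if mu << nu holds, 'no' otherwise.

mu << nu means: every nu-null measurable set is also mu-null; equivalently, for every atom x, if nu({x}) = 0 then mu({x}) = 0.
Checking each atom:
  x1: nu = 0, mu = 4 > 0 -> violates mu << nu.
  x2: nu = 7 > 0 -> no constraint.
  x3: nu = 2 > 0 -> no constraint.
  x4: nu = 3/4 > 0 -> no constraint.
  x5: nu = 3 > 0 -> no constraint.
The atom(s) x1 violate the condition (nu = 0 but mu > 0). Therefore mu is NOT absolutely continuous w.r.t. nu.

no


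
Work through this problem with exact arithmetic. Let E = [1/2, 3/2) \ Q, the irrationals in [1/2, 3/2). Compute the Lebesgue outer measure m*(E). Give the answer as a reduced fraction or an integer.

The interval I = [1/2, 3/2) has m(I) = 3/2 - 1/2 = 1 (endpoints are measure-zero, so open/closed/half-open agree). Write I = (I cap Q) u (I \ Q). The rationals in I are countable, so m*(I cap Q) = 0 (cover each rational by intervals whose total length is arbitrarily small). By countable subadditivity m*(I) <= m*(I cap Q) + m*(I \ Q), hence m*(I \ Q) >= m(I) = 1. The reverse inequality m*(I \ Q) <= m*(I) = 1 is trivial since (I \ Q) is a subset of I. Therefore m*(I \ Q) = 1.

1


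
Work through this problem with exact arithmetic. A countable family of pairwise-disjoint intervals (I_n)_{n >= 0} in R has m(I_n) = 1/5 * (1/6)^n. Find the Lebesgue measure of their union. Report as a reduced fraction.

By countable additivity of the Lebesgue measure on pairwise disjoint measurable sets,
  m(union_{n >= 0} I_n) = sum_{n >= 0} m(I_n) = sum_{n >= 0} a * r^n,
  with a = 1/5 and r = 1/6.
Since 0 < r = 1/6 < 1, the geometric series converges:
  sum_{n >= 0} a * r^n = a / (1 - r).
  = 1/5 / (1 - 1/6)
  = 1/5 / (5/6)
  = 6/25.

6/25


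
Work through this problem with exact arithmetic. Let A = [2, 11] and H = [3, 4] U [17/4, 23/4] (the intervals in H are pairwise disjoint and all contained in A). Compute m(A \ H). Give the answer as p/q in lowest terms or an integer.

The ambient interval has length m(A) = 11 - 2 = 9.
Since the holes are disjoint and sit inside A, by finite additivity
  m(H) = sum_i (b_i - a_i), and m(A \ H) = m(A) - m(H).
Computing the hole measures:
  m(H_1) = 4 - 3 = 1.
  m(H_2) = 23/4 - 17/4 = 3/2.
Summed: m(H) = 1 + 3/2 = 5/2.
So m(A \ H) = 9 - 5/2 = 13/2.

13/2


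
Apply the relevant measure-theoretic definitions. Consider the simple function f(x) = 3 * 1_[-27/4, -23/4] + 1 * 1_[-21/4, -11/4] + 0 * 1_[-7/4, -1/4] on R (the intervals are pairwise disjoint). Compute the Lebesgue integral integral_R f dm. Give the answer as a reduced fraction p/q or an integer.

For a simple function f = sum_i c_i * 1_{A_i} with disjoint A_i,
  integral f dm = sum_i c_i * m(A_i).
Lengths of the A_i:
  m(A_1) = -23/4 - (-27/4) = 1.
  m(A_2) = -11/4 - (-21/4) = 5/2.
  m(A_3) = -1/4 - (-7/4) = 3/2.
Contributions c_i * m(A_i):
  (3) * (1) = 3.
  (1) * (5/2) = 5/2.
  (0) * (3/2) = 0.
Total: 3 + 5/2 + 0 = 11/2.

11/2


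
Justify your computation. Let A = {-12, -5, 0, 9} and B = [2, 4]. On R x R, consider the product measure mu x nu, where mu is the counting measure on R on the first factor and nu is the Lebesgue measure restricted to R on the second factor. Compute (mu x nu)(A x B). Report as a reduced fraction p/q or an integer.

For a measurable rectangle A x B, the product measure satisfies
  (mu x nu)(A x B) = mu(A) * nu(B).
  mu(A) = 4.
  nu(B) = 2.
  (mu x nu)(A x B) = 4 * 2 = 8.

8


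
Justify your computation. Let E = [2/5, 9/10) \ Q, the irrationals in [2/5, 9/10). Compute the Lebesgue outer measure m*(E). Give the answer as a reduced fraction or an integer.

The interval I = [2/5, 9/10) has m(I) = 9/10 - 2/5 = 1/2 (endpoints are measure-zero, so open/closed/half-open agree). Write I = (I cap Q) u (I \ Q). The rationals in I are countable, so m*(I cap Q) = 0 (cover each rational by intervals whose total length is arbitrarily small). By countable subadditivity m*(I) <= m*(I cap Q) + m*(I \ Q), hence m*(I \ Q) >= m(I) = 1/2. The reverse inequality m*(I \ Q) <= m*(I) = 1/2 is trivial since (I \ Q) is a subset of I. Therefore m*(I \ Q) = 1/2.

1/2


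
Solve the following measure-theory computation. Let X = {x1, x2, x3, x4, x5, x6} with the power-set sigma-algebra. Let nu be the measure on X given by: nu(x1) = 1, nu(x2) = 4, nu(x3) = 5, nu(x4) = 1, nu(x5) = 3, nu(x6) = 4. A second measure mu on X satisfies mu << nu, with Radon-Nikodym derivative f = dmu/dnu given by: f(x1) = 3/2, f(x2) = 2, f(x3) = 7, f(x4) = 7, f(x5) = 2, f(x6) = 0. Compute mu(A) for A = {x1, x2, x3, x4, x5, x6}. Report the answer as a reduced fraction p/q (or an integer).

By the defining property of the Radon-Nikodym derivative, for every measurable set A,
  mu(A) = integral_A f dnu.
Since nu is a discrete measure concentrated on the atoms of X, the integral over A reduces to the sum
  mu(A) = sum_{x in A} f(x) * nu({x}).
Computing each term:
  x1: f(x1) * nu(x1) = 3/2 * 1 = 3/2.
  x2: f(x2) * nu(x2) = 2 * 4 = 8.
  x3: f(x3) * nu(x3) = 7 * 5 = 35.
  x4: f(x4) * nu(x4) = 7 * 1 = 7.
  x5: f(x5) * nu(x5) = 2 * 3 = 6.
  x6: f(x6) * nu(x6) = 0 * 4 = 0.
Summing: mu(A) = 3/2 + 8 + 35 + 7 + 6 + 0 = 115/2.

115/2


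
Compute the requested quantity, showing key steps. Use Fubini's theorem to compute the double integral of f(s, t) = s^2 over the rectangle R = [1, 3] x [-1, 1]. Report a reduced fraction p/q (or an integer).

f(s, t) is a tensor product of a function of s and a function of t, and both factors are bounded continuous (hence Lebesgue integrable) on the rectangle, so Fubini's theorem applies:
  integral_R f d(m x m) = (integral_a1^b1 s^2 ds) * (integral_a2^b2 1 dt).
Inner integral in s: integral_{1}^{3} s^2 ds = (3^3 - 1^3)/3
  = 26/3.
Inner integral in t: integral_{-1}^{1} 1 dt = (1^1 - (-1)^1)/1
  = 2.
Product: (26/3) * (2) = 52/3.

52/3


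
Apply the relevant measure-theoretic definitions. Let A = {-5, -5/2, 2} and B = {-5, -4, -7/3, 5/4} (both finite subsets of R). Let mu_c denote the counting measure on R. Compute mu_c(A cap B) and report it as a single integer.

Counting measure on a finite set equals cardinality. mu_c(A cap B) = |A cap B| (elements appearing in both).
Enumerating the elements of A that also lie in B gives 1 element(s).
So mu_c(A cap B) = 1.

1


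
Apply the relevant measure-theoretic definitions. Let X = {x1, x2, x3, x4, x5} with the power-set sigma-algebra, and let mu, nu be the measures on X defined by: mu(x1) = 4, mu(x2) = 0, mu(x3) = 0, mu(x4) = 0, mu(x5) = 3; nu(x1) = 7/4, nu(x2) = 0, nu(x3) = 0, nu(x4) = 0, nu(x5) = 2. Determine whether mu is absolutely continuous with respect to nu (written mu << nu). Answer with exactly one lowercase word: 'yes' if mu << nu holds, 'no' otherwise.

mu << nu means: every nu-null measurable set is also mu-null; equivalently, for every atom x, if nu({x}) = 0 then mu({x}) = 0.
Checking each atom:
  x1: nu = 7/4 > 0 -> no constraint.
  x2: nu = 0, mu = 0 -> consistent with mu << nu.
  x3: nu = 0, mu = 0 -> consistent with mu << nu.
  x4: nu = 0, mu = 0 -> consistent with mu << nu.
  x5: nu = 2 > 0 -> no constraint.
No atom violates the condition. Therefore mu << nu.

yes


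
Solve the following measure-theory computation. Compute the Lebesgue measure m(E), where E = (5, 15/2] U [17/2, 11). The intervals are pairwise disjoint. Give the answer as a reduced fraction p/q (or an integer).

For pairwise disjoint intervals, m(union_i I_i) = sum_i m(I_i),
and m is invariant under swapping open/closed endpoints (single points have measure 0).
So m(E) = sum_i (b_i - a_i).
  I_1 has length 15/2 - 5 = 5/2.
  I_2 has length 11 - 17/2 = 5/2.
Summing:
  m(E) = 5/2 + 5/2 = 5.

5


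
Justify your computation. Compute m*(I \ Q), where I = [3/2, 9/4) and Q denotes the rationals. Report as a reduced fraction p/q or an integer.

The interval I = [3/2, 9/4) has m(I) = 9/4 - 3/2 = 3/4 (endpoints are measure-zero, so open/closed/half-open agree). Write I = (I cap Q) u (I \ Q). The rationals in I are countable, so m*(I cap Q) = 0 (cover each rational by intervals whose total length is arbitrarily small). By countable subadditivity m*(I) <= m*(I cap Q) + m*(I \ Q), hence m*(I \ Q) >= m(I) = 3/4. The reverse inequality m*(I \ Q) <= m*(I) = 3/4 is trivial since (I \ Q) is a subset of I. Therefore m*(I \ Q) = 3/4.

3/4


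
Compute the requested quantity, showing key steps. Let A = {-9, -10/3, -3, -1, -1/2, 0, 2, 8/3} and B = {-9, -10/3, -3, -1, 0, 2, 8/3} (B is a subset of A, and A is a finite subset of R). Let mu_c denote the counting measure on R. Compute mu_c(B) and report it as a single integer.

Counting measure assigns mu_c(E) = |E| (number of elements) when E is finite.
B has 7 element(s), so mu_c(B) = 7.

7


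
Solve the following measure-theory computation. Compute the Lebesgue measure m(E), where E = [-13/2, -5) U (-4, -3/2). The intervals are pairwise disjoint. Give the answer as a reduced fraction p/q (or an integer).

For pairwise disjoint intervals, m(union_i I_i) = sum_i m(I_i),
and m is invariant under swapping open/closed endpoints (single points have measure 0).
So m(E) = sum_i (b_i - a_i).
  I_1 has length -5 - (-13/2) = 3/2.
  I_2 has length -3/2 - (-4) = 5/2.
Summing:
  m(E) = 3/2 + 5/2 = 4.

4


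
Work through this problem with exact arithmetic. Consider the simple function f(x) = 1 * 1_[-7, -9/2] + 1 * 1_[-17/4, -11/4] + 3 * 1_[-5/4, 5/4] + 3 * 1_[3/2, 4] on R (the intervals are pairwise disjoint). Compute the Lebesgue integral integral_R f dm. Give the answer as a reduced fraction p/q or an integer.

For a simple function f = sum_i c_i * 1_{A_i} with disjoint A_i,
  integral f dm = sum_i c_i * m(A_i).
Lengths of the A_i:
  m(A_1) = -9/2 - (-7) = 5/2.
  m(A_2) = -11/4 - (-17/4) = 3/2.
  m(A_3) = 5/4 - (-5/4) = 5/2.
  m(A_4) = 4 - 3/2 = 5/2.
Contributions c_i * m(A_i):
  (1) * (5/2) = 5/2.
  (1) * (3/2) = 3/2.
  (3) * (5/2) = 15/2.
  (3) * (5/2) = 15/2.
Total: 5/2 + 3/2 + 15/2 + 15/2 = 19.

19


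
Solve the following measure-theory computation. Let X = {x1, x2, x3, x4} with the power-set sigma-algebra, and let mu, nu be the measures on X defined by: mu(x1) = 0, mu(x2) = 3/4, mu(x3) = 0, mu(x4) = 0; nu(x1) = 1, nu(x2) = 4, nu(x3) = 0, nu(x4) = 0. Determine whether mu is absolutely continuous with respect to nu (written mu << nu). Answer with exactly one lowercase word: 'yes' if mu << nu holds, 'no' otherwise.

mu << nu means: every nu-null measurable set is also mu-null; equivalently, for every atom x, if nu({x}) = 0 then mu({x}) = 0.
Checking each atom:
  x1: nu = 1 > 0 -> no constraint.
  x2: nu = 4 > 0 -> no constraint.
  x3: nu = 0, mu = 0 -> consistent with mu << nu.
  x4: nu = 0, mu = 0 -> consistent with mu << nu.
No atom violates the condition. Therefore mu << nu.

yes


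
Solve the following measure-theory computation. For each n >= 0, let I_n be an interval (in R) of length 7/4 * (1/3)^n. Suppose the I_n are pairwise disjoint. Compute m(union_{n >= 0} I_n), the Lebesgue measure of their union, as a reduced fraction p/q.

By countable additivity of the Lebesgue measure on pairwise disjoint measurable sets,
  m(union_{n >= 0} I_n) = sum_{n >= 0} m(I_n) = sum_{n >= 0} a * r^n,
  with a = 7/4 and r = 1/3.
Since 0 < r = 1/3 < 1, the geometric series converges:
  sum_{n >= 0} a * r^n = a / (1 - r).
  = 7/4 / (1 - 1/3)
  = 7/4 / (2/3)
  = 21/8.

21/8


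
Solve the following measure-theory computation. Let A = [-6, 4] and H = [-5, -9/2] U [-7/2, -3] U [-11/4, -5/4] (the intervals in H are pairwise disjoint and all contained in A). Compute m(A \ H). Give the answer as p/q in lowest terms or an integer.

The ambient interval has length m(A) = 4 - (-6) = 10.
Since the holes are disjoint and sit inside A, by finite additivity
  m(H) = sum_i (b_i - a_i), and m(A \ H) = m(A) - m(H).
Computing the hole measures:
  m(H_1) = -9/2 - (-5) = 1/2.
  m(H_2) = -3 - (-7/2) = 1/2.
  m(H_3) = -5/4 - (-11/4) = 3/2.
Summed: m(H) = 1/2 + 1/2 + 3/2 = 5/2.
So m(A \ H) = 10 - 5/2 = 15/2.

15/2


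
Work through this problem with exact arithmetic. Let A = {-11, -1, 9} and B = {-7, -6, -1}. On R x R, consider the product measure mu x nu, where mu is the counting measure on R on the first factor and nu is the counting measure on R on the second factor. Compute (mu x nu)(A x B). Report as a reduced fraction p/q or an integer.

For a measurable rectangle A x B, the product measure satisfies
  (mu x nu)(A x B) = mu(A) * nu(B).
  mu(A) = 3.
  nu(B) = 3.
  (mu x nu)(A x B) = 3 * 3 = 9.

9


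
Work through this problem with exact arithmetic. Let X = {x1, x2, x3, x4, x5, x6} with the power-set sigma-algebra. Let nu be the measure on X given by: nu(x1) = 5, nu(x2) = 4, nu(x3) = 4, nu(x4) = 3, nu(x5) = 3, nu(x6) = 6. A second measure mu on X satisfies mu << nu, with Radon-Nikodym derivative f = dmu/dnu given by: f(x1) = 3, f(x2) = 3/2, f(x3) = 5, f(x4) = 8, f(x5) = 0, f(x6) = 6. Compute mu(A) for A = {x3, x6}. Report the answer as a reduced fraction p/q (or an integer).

By the defining property of the Radon-Nikodym derivative, for every measurable set A,
  mu(A) = integral_A f dnu.
Since nu is a discrete measure concentrated on the atoms of X, the integral over A reduces to the sum
  mu(A) = sum_{x in A} f(x) * nu({x}).
Computing each term:
  x3: f(x3) * nu(x3) = 5 * 4 = 20.
  x6: f(x6) * nu(x6) = 6 * 6 = 36.
Summing: mu(A) = 20 + 36 = 56.

56


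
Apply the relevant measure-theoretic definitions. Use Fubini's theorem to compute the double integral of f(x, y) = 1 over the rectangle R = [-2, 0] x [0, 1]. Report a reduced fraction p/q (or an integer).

f(x, y) is a tensor product of a function of x and a function of y, and both factors are bounded continuous (hence Lebesgue integrable) on the rectangle, so Fubini's theorem applies:
  integral_R f d(m x m) = (integral_a1^b1 1 dx) * (integral_a2^b2 1 dy).
Inner integral in x: integral_{-2}^{0} 1 dx = (0^1 - (-2)^1)/1
  = 2.
Inner integral in y: integral_{0}^{1} 1 dy = (1^1 - 0^1)/1
  = 1.
Product: (2) * (1) = 2.

2


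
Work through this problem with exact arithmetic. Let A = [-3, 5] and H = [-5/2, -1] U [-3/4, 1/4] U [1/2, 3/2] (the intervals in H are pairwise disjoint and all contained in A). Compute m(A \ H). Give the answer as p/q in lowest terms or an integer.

The ambient interval has length m(A) = 5 - (-3) = 8.
Since the holes are disjoint and sit inside A, by finite additivity
  m(H) = sum_i (b_i - a_i), and m(A \ H) = m(A) - m(H).
Computing the hole measures:
  m(H_1) = -1 - (-5/2) = 3/2.
  m(H_2) = 1/4 - (-3/4) = 1.
  m(H_3) = 3/2 - 1/2 = 1.
Summed: m(H) = 3/2 + 1 + 1 = 7/2.
So m(A \ H) = 8 - 7/2 = 9/2.

9/2


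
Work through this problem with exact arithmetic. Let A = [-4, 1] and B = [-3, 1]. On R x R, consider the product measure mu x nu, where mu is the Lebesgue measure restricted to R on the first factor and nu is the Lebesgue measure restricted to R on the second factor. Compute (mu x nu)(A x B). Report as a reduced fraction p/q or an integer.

For a measurable rectangle A x B, the product measure satisfies
  (mu x nu)(A x B) = mu(A) * nu(B).
  mu(A) = 5.
  nu(B) = 4.
  (mu x nu)(A x B) = 5 * 4 = 20.

20


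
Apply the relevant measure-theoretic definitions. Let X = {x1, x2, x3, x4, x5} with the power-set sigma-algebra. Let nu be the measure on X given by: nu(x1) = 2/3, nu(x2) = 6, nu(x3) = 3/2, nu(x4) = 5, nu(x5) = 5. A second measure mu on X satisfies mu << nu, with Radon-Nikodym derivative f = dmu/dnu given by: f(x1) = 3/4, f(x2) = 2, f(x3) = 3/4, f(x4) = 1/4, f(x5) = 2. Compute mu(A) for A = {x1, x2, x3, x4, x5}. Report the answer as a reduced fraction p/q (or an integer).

By the defining property of the Radon-Nikodym derivative, for every measurable set A,
  mu(A) = integral_A f dnu.
Since nu is a discrete measure concentrated on the atoms of X, the integral over A reduces to the sum
  mu(A) = sum_{x in A} f(x) * nu({x}).
Computing each term:
  x1: f(x1) * nu(x1) = 3/4 * 2/3 = 1/2.
  x2: f(x2) * nu(x2) = 2 * 6 = 12.
  x3: f(x3) * nu(x3) = 3/4 * 3/2 = 9/8.
  x4: f(x4) * nu(x4) = 1/4 * 5 = 5/4.
  x5: f(x5) * nu(x5) = 2 * 5 = 10.
Summing: mu(A) = 1/2 + 12 + 9/8 + 5/4 + 10 = 199/8.

199/8


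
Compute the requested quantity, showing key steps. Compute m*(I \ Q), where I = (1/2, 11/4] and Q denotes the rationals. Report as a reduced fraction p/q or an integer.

The interval I = (1/2, 11/4] has m(I) = 11/4 - 1/2 = 9/4 (endpoints are measure-zero, so open/closed/half-open agree). Write I = (I cap Q) u (I \ Q). The rationals in I are countable, so m*(I cap Q) = 0 (cover each rational by intervals whose total length is arbitrarily small). By countable subadditivity m*(I) <= m*(I cap Q) + m*(I \ Q), hence m*(I \ Q) >= m(I) = 9/4. The reverse inequality m*(I \ Q) <= m*(I) = 9/4 is trivial since (I \ Q) is a subset of I. Therefore m*(I \ Q) = 9/4.

9/4


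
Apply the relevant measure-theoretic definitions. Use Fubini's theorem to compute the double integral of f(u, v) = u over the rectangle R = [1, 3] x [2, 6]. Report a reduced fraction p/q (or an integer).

f(u, v) is a tensor product of a function of u and a function of v, and both factors are bounded continuous (hence Lebesgue integrable) on the rectangle, so Fubini's theorem applies:
  integral_R f d(m x m) = (integral_a1^b1 u du) * (integral_a2^b2 1 dv).
Inner integral in u: integral_{1}^{3} u du = (3^2 - 1^2)/2
  = 4.
Inner integral in v: integral_{2}^{6} 1 dv = (6^1 - 2^1)/1
  = 4.
Product: (4) * (4) = 16.

16


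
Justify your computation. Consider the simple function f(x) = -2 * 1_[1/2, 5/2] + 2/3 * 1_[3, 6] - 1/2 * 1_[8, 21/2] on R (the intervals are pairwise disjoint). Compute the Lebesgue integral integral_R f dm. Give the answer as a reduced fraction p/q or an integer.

For a simple function f = sum_i c_i * 1_{A_i} with disjoint A_i,
  integral f dm = sum_i c_i * m(A_i).
Lengths of the A_i:
  m(A_1) = 5/2 - 1/2 = 2.
  m(A_2) = 6 - 3 = 3.
  m(A_3) = 21/2 - 8 = 5/2.
Contributions c_i * m(A_i):
  (-2) * (2) = -4.
  (2/3) * (3) = 2.
  (-1/2) * (5/2) = -5/4.
Total: -4 + 2 - 5/4 = -13/4.

-13/4


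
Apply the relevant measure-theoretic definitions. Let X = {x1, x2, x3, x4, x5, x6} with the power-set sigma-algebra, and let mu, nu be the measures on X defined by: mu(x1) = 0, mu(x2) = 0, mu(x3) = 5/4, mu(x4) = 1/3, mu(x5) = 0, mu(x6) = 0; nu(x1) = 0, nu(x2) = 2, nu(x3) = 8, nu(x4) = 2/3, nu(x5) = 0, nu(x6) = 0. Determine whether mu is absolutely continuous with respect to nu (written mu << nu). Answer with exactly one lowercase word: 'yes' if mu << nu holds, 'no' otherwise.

mu << nu means: every nu-null measurable set is also mu-null; equivalently, for every atom x, if nu({x}) = 0 then mu({x}) = 0.
Checking each atom:
  x1: nu = 0, mu = 0 -> consistent with mu << nu.
  x2: nu = 2 > 0 -> no constraint.
  x3: nu = 8 > 0 -> no constraint.
  x4: nu = 2/3 > 0 -> no constraint.
  x5: nu = 0, mu = 0 -> consistent with mu << nu.
  x6: nu = 0, mu = 0 -> consistent with mu << nu.
No atom violates the condition. Therefore mu << nu.

yes


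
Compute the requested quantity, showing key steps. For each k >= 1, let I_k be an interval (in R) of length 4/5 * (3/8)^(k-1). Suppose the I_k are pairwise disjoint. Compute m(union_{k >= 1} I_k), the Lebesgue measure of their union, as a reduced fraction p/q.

By countable additivity of the Lebesgue measure on pairwise disjoint measurable sets,
  m(union_{k >= 1} I_k) = sum_{k >= 1} m(I_k) = sum_{k >= 1} a * r^(k-1),
  with a = 4/5 and r = 3/8.
Since 0 < r = 3/8 < 1, the geometric series converges:
  sum_{k >= 1} a * r^(k-1) = a / (1 - r).
  = 4/5 / (1 - 3/8)
  = 4/5 / (5/8)
  = 32/25.

32/25


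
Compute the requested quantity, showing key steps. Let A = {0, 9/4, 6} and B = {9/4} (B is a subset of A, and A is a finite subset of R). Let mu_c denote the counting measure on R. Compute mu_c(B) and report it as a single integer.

Counting measure assigns mu_c(E) = |E| (number of elements) when E is finite.
B has 1 element(s), so mu_c(B) = 1.

1


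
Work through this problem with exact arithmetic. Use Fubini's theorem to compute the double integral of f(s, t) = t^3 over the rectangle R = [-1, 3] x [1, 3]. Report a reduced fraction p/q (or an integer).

f(s, t) is a tensor product of a function of s and a function of t, and both factors are bounded continuous (hence Lebesgue integrable) on the rectangle, so Fubini's theorem applies:
  integral_R f d(m x m) = (integral_a1^b1 1 ds) * (integral_a2^b2 t^3 dt).
Inner integral in s: integral_{-1}^{3} 1 ds = (3^1 - (-1)^1)/1
  = 4.
Inner integral in t: integral_{1}^{3} t^3 dt = (3^4 - 1^4)/4
  = 20.
Product: (4) * (20) = 80.

80


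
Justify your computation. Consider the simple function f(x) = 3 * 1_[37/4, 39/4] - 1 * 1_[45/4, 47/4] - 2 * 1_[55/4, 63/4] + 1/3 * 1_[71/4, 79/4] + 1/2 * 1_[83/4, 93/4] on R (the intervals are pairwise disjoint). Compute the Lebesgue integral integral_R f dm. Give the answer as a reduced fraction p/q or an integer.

For a simple function f = sum_i c_i * 1_{A_i} with disjoint A_i,
  integral f dm = sum_i c_i * m(A_i).
Lengths of the A_i:
  m(A_1) = 39/4 - 37/4 = 1/2.
  m(A_2) = 47/4 - 45/4 = 1/2.
  m(A_3) = 63/4 - 55/4 = 2.
  m(A_4) = 79/4 - 71/4 = 2.
  m(A_5) = 93/4 - 83/4 = 5/2.
Contributions c_i * m(A_i):
  (3) * (1/2) = 3/2.
  (-1) * (1/2) = -1/2.
  (-2) * (2) = -4.
  (1/3) * (2) = 2/3.
  (1/2) * (5/2) = 5/4.
Total: 3/2 - 1/2 - 4 + 2/3 + 5/4 = -13/12.

-13/12


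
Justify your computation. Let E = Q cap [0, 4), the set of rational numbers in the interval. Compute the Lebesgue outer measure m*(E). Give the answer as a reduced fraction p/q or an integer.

The set Q cap [0, 4) is countable (a subset of the countable set Q). Lebesgue outer measure of any countable set is 0: each singleton {q} has m*({q}) = 0, and by countable subadditivity m*(union_k {q_k}) <= sum_k m*({q_k}) = sum_k 0 = 0. The reverse inequality m*(E) >= 0 is automatic. So m*(Q cap [0, 4)) = 0.

0


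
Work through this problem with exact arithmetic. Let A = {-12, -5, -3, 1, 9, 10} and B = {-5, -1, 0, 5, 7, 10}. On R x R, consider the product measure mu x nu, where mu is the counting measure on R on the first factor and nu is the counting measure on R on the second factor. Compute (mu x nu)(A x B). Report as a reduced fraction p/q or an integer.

For a measurable rectangle A x B, the product measure satisfies
  (mu x nu)(A x B) = mu(A) * nu(B).
  mu(A) = 6.
  nu(B) = 6.
  (mu x nu)(A x B) = 6 * 6 = 36.

36
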